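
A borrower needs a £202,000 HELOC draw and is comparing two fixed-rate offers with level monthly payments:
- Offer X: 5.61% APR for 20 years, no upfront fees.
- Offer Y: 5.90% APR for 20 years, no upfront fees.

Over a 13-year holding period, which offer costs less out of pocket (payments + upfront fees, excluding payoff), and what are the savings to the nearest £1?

Offer X by £5,218

Offer X: monthly rate = 5.61%/12 = 0.0046750; payment = 202,000 × 0.0046750 / (1 − (1+0.0046750)^−240) = £1,402.11.
Offer Y: at 5.90% the monthly rate is 0.0049167, so the payment is 202,000 × 0.0049167 / (1 − 1.0049167^−240) = £1,435.56.
Over 156 months: Offer X costs 156 × £1,402.11 = £218,729.16; Offer Y costs 156 × £1,435.56 = £223,947.36.
Offer X is cheaper by £223,947.36 − £218,729.16 = £5,218.20.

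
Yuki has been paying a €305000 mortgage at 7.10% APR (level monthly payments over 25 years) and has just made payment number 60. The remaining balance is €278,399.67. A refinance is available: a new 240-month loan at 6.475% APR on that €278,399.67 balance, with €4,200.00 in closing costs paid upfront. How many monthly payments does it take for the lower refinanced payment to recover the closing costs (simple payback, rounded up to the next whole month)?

41 months

Current payment = 305,000 × 7.1%/12 / (1 − (1+0.0059167)^−300) = €2,175.17.
Refinanced payment = 278,399.67 × 0.0053958 / (1 − (1+0.0053958)^−240) = €2,071.58.
Monthly savings = €2,175.17 − €2,071.58 = €103.59.
Break-even = €4,200.00 / €103.59 = 40.54 → 41 months.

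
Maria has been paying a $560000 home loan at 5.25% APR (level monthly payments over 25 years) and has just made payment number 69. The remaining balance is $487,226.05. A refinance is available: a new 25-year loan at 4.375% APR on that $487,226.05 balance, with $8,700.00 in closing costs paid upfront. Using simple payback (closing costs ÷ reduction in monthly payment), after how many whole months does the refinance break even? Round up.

13 months

Current payment = 560,000 × 5.25%/12 / (1 − (1+0.0043750)^−300) = $3,355.79.
Refinanced payment = 487,226.05 × 0.0036458 / (1 − (1+0.0036458)^−300) = $2,673.71.
Monthly savings = $3,355.79 − $2,673.71 = $682.08.
Break-even = $8,700.00 / $682.08 = 12.76 → 13 months.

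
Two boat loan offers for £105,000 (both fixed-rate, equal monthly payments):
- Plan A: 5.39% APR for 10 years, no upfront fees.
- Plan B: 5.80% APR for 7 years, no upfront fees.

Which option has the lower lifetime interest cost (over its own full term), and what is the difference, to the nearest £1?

Plan A: monthly rate = 5.39%/12 = 0.0044917; payment = 105,000 × 0.0044917 / (1 − (1+0.0044917)^−120) = £1,133.81.
Total interest on Plan A = 120 × £1,133.81 − £105,000 = £31,057.20.
Plan B: at 5.80% the monthly rate is 0.0048333, so the payment is 105,000 × 0.0048333 / (1 − 1.0048333^−84) = £1,523.85.
Total interest on Plan B = 84 × £1,523.85 − £105,000 = £23,003.40.
Plan B is lower by £8,053.80.

Plan B by £8,054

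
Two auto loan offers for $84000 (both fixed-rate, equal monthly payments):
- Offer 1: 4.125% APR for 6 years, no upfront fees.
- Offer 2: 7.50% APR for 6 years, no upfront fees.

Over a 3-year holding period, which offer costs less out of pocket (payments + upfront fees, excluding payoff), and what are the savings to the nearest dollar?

Offer 1: at 4.125% the monthly rate is 0.0034375, so the payment is 84,000 × 0.0034375 / (1 − 1.0034375^−72) = $1,318.98.
Offer 2: at 7.50% the monthly rate is 0.0062500, so the payment is 84,000 × 0.0062500 / (1 − 1.0062500^−72) = $1,452.37.
Over 36 months: Offer 1 costs 36 × $1,318.98 = $47,483.28; Offer 2 costs 36 × $1,452.37 = $52,285.32.
Offer 1 is cheaper by $52,285.32 − $47,483.28 = $4,802.04.

Offer 1 by $4,802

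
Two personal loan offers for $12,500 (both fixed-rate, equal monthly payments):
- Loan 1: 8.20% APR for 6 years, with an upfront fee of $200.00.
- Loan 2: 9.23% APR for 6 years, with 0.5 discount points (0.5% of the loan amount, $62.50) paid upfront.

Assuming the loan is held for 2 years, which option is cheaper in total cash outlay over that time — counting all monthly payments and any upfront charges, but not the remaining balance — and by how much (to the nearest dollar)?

Loan 1: monthly rate = 8.2%/12 = 0.0068333; payment = 12,500 × 0.0068333 / (1 − (1+0.0068333)^−72) = $220.39.
Loan 2: monthly rate = 9.23%/12 = 0.0076917; payment = 12,500 × 0.0076917 / (1 − (1+0.0076917)^−72) = $226.75.
Over 24 months: Loan 1 costs 24 × $220.39 + $200.00 = $5,489.36; Loan 2 costs 24 × $226.75 + $62.50 = $5,504.50.
Loan 1 is cheaper by $5,504.50 − $5,489.36 = $15.14.

Loan 1 by $15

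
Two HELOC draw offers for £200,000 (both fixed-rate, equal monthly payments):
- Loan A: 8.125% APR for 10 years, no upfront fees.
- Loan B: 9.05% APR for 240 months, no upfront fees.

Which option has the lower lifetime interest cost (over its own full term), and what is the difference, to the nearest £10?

Loan A: at 8.125% the monthly rate is 0.0067708, so the payment is 200,000 × 0.0067708 / (1 − 1.0067708^−120) = £2,439.78.
Total interest on Loan A = 120 × £2,439.78 − £200,000 = £92,773.60.
Loan B: at 9.05% the monthly rate is 0.0075417, so the payment is 200,000 × 0.0075417 / (1 − 1.0075417^−240) = £1,805.89.
Total interest on Loan B = 240 × £1,805.89 − £200,000 = £233,413.60.
Loan A is lower by £140,640.00.

Loan A by £140,640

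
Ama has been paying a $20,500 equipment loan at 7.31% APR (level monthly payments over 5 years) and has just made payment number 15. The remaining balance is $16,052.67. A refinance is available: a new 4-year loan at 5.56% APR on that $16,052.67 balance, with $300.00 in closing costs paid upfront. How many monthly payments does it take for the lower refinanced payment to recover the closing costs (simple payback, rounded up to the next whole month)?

Current payment = 20,500 × 7.31%/12 / (1 − (1+0.0060917)^−60) = $408.93.
Refinanced payment = 16,052.67 × 0.0046333 / (1 − (1+0.0046333)^−48) = $373.77.
Monthly savings = $408.93 − $373.77 = $35.16.
Break-even = $300.00 / $35.16 = 8.53 → 9 months.

9 months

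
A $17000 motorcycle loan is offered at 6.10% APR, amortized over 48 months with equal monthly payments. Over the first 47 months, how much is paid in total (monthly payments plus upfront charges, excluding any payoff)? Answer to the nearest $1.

At 6.10% the monthly rate is 0.0050833, so the payment is 17,000 × 0.0050833 / (1 − 1.0050833^−48) = $400.03.
Total outlay = 47 × $400.03 = $18,801.41.

$18,801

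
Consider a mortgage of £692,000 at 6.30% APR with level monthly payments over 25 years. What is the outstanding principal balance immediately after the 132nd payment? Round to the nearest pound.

With monthly rate i = 6.3%/12 = 0.0052500, the balance after k of n payments is P · [(1+i)^n − (1+i)^k] / [(1+i)^n − 1].
(1+0.0052500)^300 = 4.81088009 and (1+0.0052500)^132 = 1.99608391, so the balance is 692,000 × (4.81088009 − 1.99608391) / (4.81088009 − 1) = £511,125.75.

£511,126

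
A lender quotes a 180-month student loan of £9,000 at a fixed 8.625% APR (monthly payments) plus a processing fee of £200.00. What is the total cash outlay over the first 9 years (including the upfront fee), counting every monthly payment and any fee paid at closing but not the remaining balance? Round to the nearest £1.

£9,843

At 8.625% the monthly rate is 0.0071875, so the payment is 9,000 × 0.0071875 / (1 − 1.0071875^−180) = £89.29.
Total outlay = 108 × £89.29 + £200.00 = £9,843.32.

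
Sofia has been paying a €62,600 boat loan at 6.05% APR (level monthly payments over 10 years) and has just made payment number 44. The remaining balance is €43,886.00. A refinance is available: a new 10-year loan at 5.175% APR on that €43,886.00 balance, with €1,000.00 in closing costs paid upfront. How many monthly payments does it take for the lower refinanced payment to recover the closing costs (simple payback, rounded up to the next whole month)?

Current payment = 62,600 × 6.05%/12 / (1 − (1+0.0050417)^−120) = €696.56.
Refinanced payment = 43,886.00 × 0.0043125 / (1 − (1+0.0043125)^−120) = €469.24.
Monthly savings = €696.56 − €469.24 = €227.32.
Break-even = €1,000.00 / €227.32 = 4.40 → 5 months.

5 months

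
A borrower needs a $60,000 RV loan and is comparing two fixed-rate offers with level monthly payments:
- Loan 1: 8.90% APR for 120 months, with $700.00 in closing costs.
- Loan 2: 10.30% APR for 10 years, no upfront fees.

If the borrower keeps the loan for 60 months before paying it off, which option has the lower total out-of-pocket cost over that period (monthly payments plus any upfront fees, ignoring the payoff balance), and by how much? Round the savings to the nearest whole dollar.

Loan 1: at 8.90% the monthly rate is 0.0074167, so the payment is 60,000 × 0.0074167 / (1 − 1.0074167^−120) = $756.81.
Loan 2: monthly rate = 10.3%/12 = 0.0085833; payment = 60,000 × 0.0085833 / (1 − (1+0.0085833)^−120) = $802.91.
Over 60 months: Loan 1 costs 60 × $756.81 + $700.00 = $46,108.60; Loan 2 costs 60 × $802.91 = $48,174.60.
Loan 1 is cheaper by $48,174.60 − $46,108.60 = $2,066.00.

Loan 1 by $2,066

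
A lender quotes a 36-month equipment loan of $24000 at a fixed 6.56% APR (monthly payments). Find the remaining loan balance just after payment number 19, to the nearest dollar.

$11,921

With monthly rate i = 6.56%/12 = 0.0054667, the balance after k of n payments is P · [(1+i)^n − (1+i)^k] / [(1+i)^n − 1].
(1+0.0054667)^36 = 1.21684815 and (1+0.0054667)^19 = 1.10913873, so the balance is 24,000 × (1.21684815 − 1.10913873) / (1.21684815 − 1) = $11,920.90.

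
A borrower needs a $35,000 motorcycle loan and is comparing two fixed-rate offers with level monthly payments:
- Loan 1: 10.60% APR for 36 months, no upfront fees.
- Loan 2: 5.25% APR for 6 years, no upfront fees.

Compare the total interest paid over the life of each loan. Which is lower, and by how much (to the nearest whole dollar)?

Loan 2 by $135

Loan 1: monthly rate = 10.6%/12 = 0.0088333; payment = 35,000 × 0.0088333 / (1 − (1+0.0088333)^−36) = $1,139.24.
Total interest on Loan 1 = 36 × $1,139.24 − $35,000 = $6,012.64.
Loan 2: monthly rate = 5.25%/12 = 0.0043750; payment = 35,000 × 0.0043750 / (1 − (1+0.0043750)^−72) = $567.74.
Total interest on Loan 2 = 72 × $567.74 − $35,000 = $5,877.28.
Loan 2 is lower by $135.36.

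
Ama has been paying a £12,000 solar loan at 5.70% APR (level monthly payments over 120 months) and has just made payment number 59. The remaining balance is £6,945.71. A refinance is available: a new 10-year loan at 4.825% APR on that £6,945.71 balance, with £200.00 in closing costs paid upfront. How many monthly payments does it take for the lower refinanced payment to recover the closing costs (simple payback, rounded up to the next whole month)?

Current payment = 12,000 × 5.7%/12 / (1 − (1+0.0047500)^−120) = £131.42.
Refinanced payment = 6,945.71 × 0.0040208 / (1 − (1+0.0040208)^−120) = £73.08.
Monthly savings = £131.42 − £73.08 = £58.34.
Break-even = £200.00 / £58.34 = 3.43 → 4 months.

4 months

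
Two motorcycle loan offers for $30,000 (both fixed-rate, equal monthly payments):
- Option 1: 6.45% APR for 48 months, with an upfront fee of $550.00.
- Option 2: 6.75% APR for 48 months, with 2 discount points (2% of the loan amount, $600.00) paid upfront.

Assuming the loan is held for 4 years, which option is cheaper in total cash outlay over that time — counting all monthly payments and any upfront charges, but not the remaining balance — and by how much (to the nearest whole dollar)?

Option 1 by $249

Option 1: at 6.45% the monthly rate is 0.0053750, so the payment is 30,000 × 0.0053750 / (1 − 1.0053750^−48) = $710.76.
Option 2: at 6.75% the monthly rate is 0.0056250, so the payment is 30,000 × 0.0056250 / (1 − 1.0056250^−48) = $714.91.
Over 48 months: Option 1 costs 48 × $710.76 + $550.00 = $34,666.48; Option 2 costs 48 × $714.91 + $600.00 = $34,915.68.
Option 1 is cheaper by $34,915.68 − $34,666.48 = $249.20.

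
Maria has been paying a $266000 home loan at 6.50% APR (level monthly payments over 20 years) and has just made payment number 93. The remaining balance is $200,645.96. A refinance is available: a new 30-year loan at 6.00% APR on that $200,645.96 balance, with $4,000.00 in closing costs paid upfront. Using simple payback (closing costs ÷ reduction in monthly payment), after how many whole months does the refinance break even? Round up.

Current payment = 266,000 × 6.5%/12 / (1 − (1+0.0054167)^−240) = $1,983.22.
Refinanced payment = 200,645.96 × 0.0050000 / (1 − (1+0.0050000)^−360) = $1,202.97.
Monthly savings = $1,983.22 − $1,202.97 = $780.25.
Break-even = $4,000.00 / $780.25 = 5.13 → 6 months.

6 months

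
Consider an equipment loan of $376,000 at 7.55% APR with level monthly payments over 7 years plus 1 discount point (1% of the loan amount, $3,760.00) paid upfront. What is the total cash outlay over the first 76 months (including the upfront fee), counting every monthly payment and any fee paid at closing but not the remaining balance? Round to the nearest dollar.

$442,772

Monthly rate = 7.55%/12 = 0.0062917; payment = 376,000 × 0.0062917 / (1 − (1+0.0062917)^−84) = $5,776.47.
Total outlay = 76 × $5,776.47 + $3,760.00 = $442,771.72.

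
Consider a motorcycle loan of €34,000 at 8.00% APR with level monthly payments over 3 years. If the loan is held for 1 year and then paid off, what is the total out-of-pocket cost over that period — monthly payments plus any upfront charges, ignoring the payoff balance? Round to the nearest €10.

Monthly rate = 8%/12 = 0.0066667; payment = 34,000 × 0.0066667 / (1 − (1+0.0066667)^−36) = €1,065.44.
Total outlay = 12 × €1,065.44 = €12,785.28.

€12,790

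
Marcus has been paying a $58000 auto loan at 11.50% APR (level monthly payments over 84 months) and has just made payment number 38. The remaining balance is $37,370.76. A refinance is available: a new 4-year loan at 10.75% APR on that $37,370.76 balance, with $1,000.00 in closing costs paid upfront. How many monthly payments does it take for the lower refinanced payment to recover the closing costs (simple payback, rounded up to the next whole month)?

22 months

Current payment = 58,000 × 11.5%/12 / (1 − (1+0.0095833)^−84) = $1,008.41.
Refinanced payment = 37,370.76 × 0.0089583 / (1 − (1+0.0089583)^−48) = $961.34.
Monthly savings = $1,008.41 − $961.34 = $47.07.
Break-even = $1,000.00 / $47.07 = 21.24 → 22 months.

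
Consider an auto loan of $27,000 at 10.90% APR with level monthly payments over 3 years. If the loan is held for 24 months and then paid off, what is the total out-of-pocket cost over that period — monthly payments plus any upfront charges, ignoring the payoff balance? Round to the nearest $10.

$21,180

Monthly rate = 10.9%/12 = 0.0090833; payment = 27,000 × 0.0090833 / (1 − (1+0.0090833)^−36) = $882.67.
Total outlay = 24 × $882.67 = $21,184.08.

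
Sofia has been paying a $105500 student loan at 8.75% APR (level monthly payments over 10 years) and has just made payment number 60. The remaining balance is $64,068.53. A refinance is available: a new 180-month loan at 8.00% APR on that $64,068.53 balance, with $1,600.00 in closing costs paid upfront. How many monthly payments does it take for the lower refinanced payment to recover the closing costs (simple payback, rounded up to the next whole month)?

Current payment = 105,500 × 8.75%/12 / (1 − (1+0.0072917)^−120) = $1,322.20.
Refinanced payment = 64,068.53 × 0.0066667 / (1 − (1+0.0066667)^−180) = $612.27.
Monthly savings = $1,322.20 − $612.27 = $709.93.
Break-even = $1,600.00 / $709.93 = 2.25 → 3 months.

3 months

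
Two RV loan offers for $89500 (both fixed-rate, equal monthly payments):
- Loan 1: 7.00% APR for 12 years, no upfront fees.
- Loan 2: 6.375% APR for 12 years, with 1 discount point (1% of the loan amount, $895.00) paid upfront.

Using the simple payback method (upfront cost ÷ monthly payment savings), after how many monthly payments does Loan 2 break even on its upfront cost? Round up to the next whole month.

Loan 1: at 7.00% the monthly rate is 0.0058333, so the payment is 89,500 × 0.0058333 / (1 − 1.0058333^−144) = $920.40.
Loan 2: at 6.375% the monthly rate is 0.0053125, so the payment is 89,500 × 0.0053125 / (1 − 1.0053125^−144) = $890.85.
Monthly savings = $920.40 − $890.85 = $29.55.
Break-even = $895.00 / $29.55 = 30.29 → 31 months.

31 months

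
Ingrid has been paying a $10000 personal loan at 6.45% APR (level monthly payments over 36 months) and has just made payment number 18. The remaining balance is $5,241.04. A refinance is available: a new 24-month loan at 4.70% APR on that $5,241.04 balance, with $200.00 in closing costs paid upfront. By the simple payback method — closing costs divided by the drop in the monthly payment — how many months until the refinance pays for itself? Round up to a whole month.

3 months

Current payment = 10,000 × 6.45%/12 / (1 − (1+0.0053750)^−36) = $306.26.
Refinanced payment = 5,241.04 × 0.0039167 / (1 − (1+0.0039167)^−24) = $229.23.
Monthly savings = $306.26 − $229.23 = $77.03.
Break-even = $200.00 / $77.03 = 2.60 → 3 months.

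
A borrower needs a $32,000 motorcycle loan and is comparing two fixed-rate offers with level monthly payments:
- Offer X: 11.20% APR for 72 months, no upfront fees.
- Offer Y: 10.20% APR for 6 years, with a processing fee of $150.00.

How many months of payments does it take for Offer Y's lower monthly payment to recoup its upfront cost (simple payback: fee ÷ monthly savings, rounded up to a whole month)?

Offer X: at 11.20% the monthly rate is 0.0093333, so the payment is 32,000 × 0.0093333 / (1 − 1.0093333^−72) = $612.37.
Offer Y: at 10.20% the monthly rate is 0.0085000, so the payment is 32,000 × 0.0085000 / (1 − 1.0085000^−72) = $596.06.
Monthly savings = $612.37 − $596.06 = $16.31.
Break-even = $150.00 / $16.31 = 9.20 → 10 months.

10 months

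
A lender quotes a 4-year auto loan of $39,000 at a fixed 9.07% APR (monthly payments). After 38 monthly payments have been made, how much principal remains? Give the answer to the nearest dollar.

$9,326

With monthly rate i = 9.07%/12 = 0.0075583, the balance after k of n payments is P · [(1+i)^n − (1+i)^k] / [(1+i)^n − 1].
(1+0.0075583)^48 = 1.43538885 and (1+0.0075583)^38 = 1.33127438, so the balance is 39,000 × (1.43538885 − 1.33127438) / (1.43538885 − 1) = $9,326.06.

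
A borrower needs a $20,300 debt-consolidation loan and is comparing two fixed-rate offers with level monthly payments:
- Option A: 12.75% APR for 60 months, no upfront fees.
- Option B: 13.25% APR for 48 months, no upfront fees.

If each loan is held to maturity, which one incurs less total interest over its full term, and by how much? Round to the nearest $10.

Option B by $1,300

Option A: monthly rate = 12.75%/12 = 0.0106250; payment = 20,300 × 0.0106250 / (1 − (1+0.0106250)^−60) = $459.29.
Total interest on Option A = 60 × $459.29 − $20,300 = $7,257.40.
Option B: at 13.25% the monthly rate is 0.0110417, so the payment is 20,300 × 0.0110417 / (1 − 1.0110417^−48) = $547.12.
Total interest on Option B = 48 × $547.12 − $20,300 = $5,961.76.
Option B is lower by $1,295.64.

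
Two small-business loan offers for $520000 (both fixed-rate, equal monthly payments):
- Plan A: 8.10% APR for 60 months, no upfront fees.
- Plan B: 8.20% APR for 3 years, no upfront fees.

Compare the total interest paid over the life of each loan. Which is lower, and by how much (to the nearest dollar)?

Plan A: monthly rate = 8.1%/12 = 0.0067500; payment = 520,000 × 0.0067500 / (1 − (1+0.0067500)^−60) = $10,568.63.
Total interest on Plan A = 60 × $10,568.63 − $520,000 = $114,117.80.
Plan B: monthly rate = 8.2%/12 = 0.0068333; payment = 520,000 × 0.0068333 / (1 − (1+0.0068333)^−36) = $16,342.93.
Total interest on Plan B = 36 × $16,342.93 − $520,000 = $68,345.48.
Plan B is lower by $45,772.32.

Plan B by $45,772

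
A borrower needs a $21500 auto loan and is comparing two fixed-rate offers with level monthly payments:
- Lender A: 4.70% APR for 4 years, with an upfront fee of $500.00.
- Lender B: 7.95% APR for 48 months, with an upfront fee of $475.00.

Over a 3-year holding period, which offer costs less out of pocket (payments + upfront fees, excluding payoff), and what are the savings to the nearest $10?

Lender A by $1,130

Lender A: monthly rate = 4.7%/12 = 0.0039167; payment = 21,500 × 0.0039167 / (1 − (1+0.0039167)^−48) = $492.21.
Lender B: monthly rate = 7.95%/12 = 0.0066250; payment = 21,500 × 0.0066250 / (1 − (1+0.0066250)^−48) = $524.37.
Over 36 months: Lender A costs 36 × $492.21 + $500.00 = $18,219.56; Lender B costs 36 × $524.37 + $475.00 = $19,352.32.
Lender A is cheaper by $19,352.32 − $18,219.56 = $1,132.76.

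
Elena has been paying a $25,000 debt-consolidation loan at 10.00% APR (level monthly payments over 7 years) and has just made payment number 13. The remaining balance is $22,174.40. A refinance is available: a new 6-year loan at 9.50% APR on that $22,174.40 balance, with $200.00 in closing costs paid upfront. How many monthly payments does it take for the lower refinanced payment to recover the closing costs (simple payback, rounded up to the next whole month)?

Current payment = 25,000 × 10%/12 / (1 − (1+0.0083333)^−84) = $415.03.
Refinanced payment = 22,174.40 × 0.0079167 / (1 − (1+0.0079167)^−72) = $405.23.
Monthly savings = $415.03 − $405.23 = $9.80.
Break-even = $200.00 / $9.80 = 20.41 → 21 months.

21 months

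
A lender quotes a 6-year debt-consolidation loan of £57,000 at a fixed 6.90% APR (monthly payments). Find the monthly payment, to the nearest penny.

£969.06

Monthly rate = 6.9%/12 = 0.0057500; payment = 57,000 × 0.0057500 / (1 − (1+0.0057500)^−72) = £969.06.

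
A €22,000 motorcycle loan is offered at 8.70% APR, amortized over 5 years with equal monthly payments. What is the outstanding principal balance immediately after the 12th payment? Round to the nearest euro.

€18,328

With monthly rate i = 8.7%/12 = 0.0072500, the balance after k of n payments is P · [(1+i)^n − (1+i)^k] / [(1+i)^n − 1].
(1+0.0072500)^60 = 1.54254046 and (1+0.0072500)^12 = 1.09055435, so the balance is 22,000 × (1.54254046 − 1.09055435) / (1.54254046 − 1) = €18,328.02.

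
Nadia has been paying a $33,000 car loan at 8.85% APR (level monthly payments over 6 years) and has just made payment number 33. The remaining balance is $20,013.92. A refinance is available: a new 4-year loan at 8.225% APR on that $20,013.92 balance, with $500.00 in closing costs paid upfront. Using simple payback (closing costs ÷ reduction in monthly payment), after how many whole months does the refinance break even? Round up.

5 months

Current payment = 33,000 × 8.85%/12 / (1 − (1+0.0073750)^−72) = $592.39.
Refinanced payment = 20,013.92 × 0.0068542 / (1 − (1+0.0068542)^−48) = $490.71.
Monthly savings = $592.39 − $490.71 = $101.68.
Break-even = $500.00 / $101.68 = 4.92 → 5 months.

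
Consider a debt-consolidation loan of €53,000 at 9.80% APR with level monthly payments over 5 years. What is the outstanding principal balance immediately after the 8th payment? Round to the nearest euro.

€47,336

With monthly rate i = 9.8%/12 = 0.0081667, the balance after k of n payments is P · [(1+i)^n − (1+i)^k] / [(1+i)^n − 1].
(1+0.0081667)^60 = 1.62907113 and (1+0.0081667)^8 = 1.06723159, so the balance is 53,000 × (1.62907113 − 1.06723159) / (1.62907113 − 1) = €47,335.66.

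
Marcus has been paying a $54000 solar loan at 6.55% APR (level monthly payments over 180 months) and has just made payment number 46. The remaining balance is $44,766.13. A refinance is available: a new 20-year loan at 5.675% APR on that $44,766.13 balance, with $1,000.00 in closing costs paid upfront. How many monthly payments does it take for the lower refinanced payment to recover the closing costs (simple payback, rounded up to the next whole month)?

Current payment = 54,000 × 6.55%/12 / (1 − (1+0.0054583)^−180) = $471.88.
Refinanced payment = 44,766.13 × 0.0047292 / (1 − (1+0.0047292)^−240) = $312.38.
Monthly savings = $471.88 − $312.38 = $159.50.
Break-even = $1,000.00 / $159.50 = 6.27 → 7 months.

7 months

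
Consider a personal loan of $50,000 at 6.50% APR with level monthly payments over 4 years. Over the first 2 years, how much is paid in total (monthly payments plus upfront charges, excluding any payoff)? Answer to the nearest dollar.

$28,458

At 6.50% the monthly rate is 0.0054167, so the payment is 50,000 × 0.0054167 / (1 − 1.0054167^−48) = $1,185.75.
Total outlay = 24 × $1,185.75 = $28,458.00.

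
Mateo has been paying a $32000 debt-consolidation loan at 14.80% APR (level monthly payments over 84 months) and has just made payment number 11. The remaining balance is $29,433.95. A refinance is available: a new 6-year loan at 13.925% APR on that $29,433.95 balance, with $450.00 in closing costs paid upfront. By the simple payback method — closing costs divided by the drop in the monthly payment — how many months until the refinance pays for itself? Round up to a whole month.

53 months

Current payment = 32,000 × 14.8%/12 / (1 − (1+0.0123333)^−84) = $613.91.
Refinanced payment = 29,433.95 × 0.0116042 / (1 − (1+0.0116042)^−72) = $605.33.
Monthly savings = $613.91 − $605.33 = $8.58.
Break-even = $450.00 / $8.58 = 52.45 → 53 months.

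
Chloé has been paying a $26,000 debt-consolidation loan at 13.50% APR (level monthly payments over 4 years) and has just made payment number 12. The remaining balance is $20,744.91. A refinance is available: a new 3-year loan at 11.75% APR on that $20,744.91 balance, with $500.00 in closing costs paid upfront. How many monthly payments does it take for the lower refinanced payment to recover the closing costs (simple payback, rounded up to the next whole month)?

29 months

Current payment = 26,000 × 13.5%/12 / (1 − (1+0.0112500)^−48) = $703.98.
Refinanced payment = 20,744.91 × 0.0097917 / (1 − (1+0.0097917)^−36) = $686.55.
Monthly savings = $703.98 − $686.55 = $17.43.
Break-even = $500.00 / $17.43 = 28.69 → 29 months.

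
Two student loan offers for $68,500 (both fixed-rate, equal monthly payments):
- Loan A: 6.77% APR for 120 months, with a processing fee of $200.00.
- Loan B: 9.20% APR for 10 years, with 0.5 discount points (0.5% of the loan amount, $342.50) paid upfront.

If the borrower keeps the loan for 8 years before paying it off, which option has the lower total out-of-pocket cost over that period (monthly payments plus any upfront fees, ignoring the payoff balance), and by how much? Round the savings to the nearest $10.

Loan A by $8,580

Loan A: monthly rate = 6.77%/12 = 0.0056417; payment = 68,500 × 0.0056417 / (1 − (1+0.0056417)^−120) = $787.25.
Loan B: monthly rate = 9.2%/12 = 0.0076667; payment = 68,500 × 0.0076667 / (1 − (1+0.0076667)^−120) = $875.16.
Over 96 months: Loan A costs 96 × $787.25 + $200.00 = $75,776.00; Loan B costs 96 × $875.16 + $342.50 = $84,357.86.
Loan A is cheaper by $84,357.86 − $75,776.00 = $8,581.86.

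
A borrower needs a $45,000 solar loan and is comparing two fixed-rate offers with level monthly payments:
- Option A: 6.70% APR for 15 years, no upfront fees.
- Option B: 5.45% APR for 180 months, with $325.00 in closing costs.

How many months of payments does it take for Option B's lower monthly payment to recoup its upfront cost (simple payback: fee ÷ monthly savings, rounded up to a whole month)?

11 months

Option A: at 6.70% the monthly rate is 0.0055833, so the payment is 45,000 × 0.0055833 / (1 − 1.0055833^−180) = $396.96.
Option B: at 5.45% the monthly rate is 0.0045417, so the payment is 45,000 × 0.0045417 / (1 − 1.0045417^−180) = $366.49.
Monthly savings = $396.96 − $366.49 = $30.47.
Break-even = $325.00 / $30.47 = 10.67 → 11 months.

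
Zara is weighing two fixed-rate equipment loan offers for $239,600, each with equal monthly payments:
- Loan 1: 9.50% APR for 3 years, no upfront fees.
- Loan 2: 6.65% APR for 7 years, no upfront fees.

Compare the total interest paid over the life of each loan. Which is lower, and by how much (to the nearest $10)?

Loan 1 by $24,030

Loan 1: monthly rate = 9.5%/12 = 0.0079167; payment = 239,600 × 0.0079167 / (1 − (1+0.0079167)^−36) = $7,675.09.
Total interest on Loan 1 = 36 × $7,675.09 − $239,600 = $36,703.24.
Loan 2: monthly rate = 6.65%/12 = 0.0055417; payment = 239,600 × 0.0055417 / (1 − (1+0.0055417)^−84) = $3,575.35.
Total interest on Loan 2 = 84 × $3,575.35 − $239,600 = $60,729.40.
Loan 1 is lower by $24,026.16.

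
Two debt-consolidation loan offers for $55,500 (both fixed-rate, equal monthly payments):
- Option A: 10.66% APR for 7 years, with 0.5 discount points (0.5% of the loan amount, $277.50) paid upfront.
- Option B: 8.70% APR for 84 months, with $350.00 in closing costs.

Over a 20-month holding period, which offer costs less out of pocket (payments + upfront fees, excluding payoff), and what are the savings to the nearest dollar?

Option A: at 10.66% the monthly rate is 0.0088833, so the payment is 55,500 × 0.0088833 / (1 − 1.0088833^−84) = $940.40.
Option B: monthly rate = 8.7%/12 = 0.0072500; payment = 55,500 × 0.0072500 / (1 − (1+0.0072500)^−84) = $884.52.
Over 20 months: Option A costs 20 × $940.40 + $277.50 = $19,085.50; Option B costs 20 × $884.52 + $350.00 = $18,040.40.
Option B is cheaper by $19,085.50 − $18,040.40 = $1,045.10.

Option B by $1,045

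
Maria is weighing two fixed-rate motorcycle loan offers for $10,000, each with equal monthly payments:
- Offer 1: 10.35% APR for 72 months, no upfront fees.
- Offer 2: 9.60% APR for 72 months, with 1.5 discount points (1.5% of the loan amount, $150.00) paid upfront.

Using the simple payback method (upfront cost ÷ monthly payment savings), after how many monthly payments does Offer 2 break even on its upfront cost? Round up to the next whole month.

Offer 1: at 10.35% the monthly rate is 0.0086250, so the payment is 10,000 × 0.0086250 / (1 − 1.0086250^−72) = $187.03.
Offer 2: monthly rate = 9.6%/12 = 0.0080000; payment = 10,000 × 0.0080000 / (1 − (1+0.0080000)^−72) = $183.25.
Monthly savings = $187.03 − $183.25 = $3.78.
Break-even = $150.00 / $3.78 = 39.68 → 40 months.

40 months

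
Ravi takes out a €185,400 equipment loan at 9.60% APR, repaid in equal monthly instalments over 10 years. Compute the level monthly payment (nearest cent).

Monthly rate = 9.6%/12 = 0.0080000; payment = 185,400 × 0.0080000 / (1 − (1+0.0080000)^−120) = €2,409.19.

€2,409.19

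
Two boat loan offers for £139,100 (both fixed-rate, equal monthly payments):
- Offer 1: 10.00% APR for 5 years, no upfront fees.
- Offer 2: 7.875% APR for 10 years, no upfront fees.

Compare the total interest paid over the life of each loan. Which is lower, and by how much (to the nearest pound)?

Offer 1 by £24,091

Offer 1: monthly rate = 10%/12 = 0.0083333; payment = 139,100 × 0.0083333 / (1 − (1+0.0083333)^−60) = £2,955.46.
Total interest on Offer 1 = 60 × £2,955.46 − £139,100 = £38,227.60.
Offer 2: monthly rate = 7.875%/12 = 0.0065625; payment = 139,100 × 0.0065625 / (1 − (1+0.0065625)^−120) = £1,678.49.
Total interest on Offer 2 = 120 × £1,678.49 − £139,100 = £62,318.80.
Offer 1 is lower by £24,091.20.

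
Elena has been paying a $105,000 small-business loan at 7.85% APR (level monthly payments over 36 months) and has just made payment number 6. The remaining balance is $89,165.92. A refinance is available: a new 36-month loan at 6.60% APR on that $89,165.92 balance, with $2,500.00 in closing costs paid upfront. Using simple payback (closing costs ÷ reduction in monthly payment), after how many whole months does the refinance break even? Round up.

5 months

Current payment = 105,000 × 7.85%/12 / (1 − (1+0.0065417)^−36) = $3,283.06.
Refinanced payment = 89,165.92 × 0.0055000 / (1 − (1+0.0055000)^−36) = $2,736.91.
Monthly savings = $3,283.06 − $2,736.91 = $546.15.
Break-even = $2,500.00 / $546.15 = 4.58 → 5 months.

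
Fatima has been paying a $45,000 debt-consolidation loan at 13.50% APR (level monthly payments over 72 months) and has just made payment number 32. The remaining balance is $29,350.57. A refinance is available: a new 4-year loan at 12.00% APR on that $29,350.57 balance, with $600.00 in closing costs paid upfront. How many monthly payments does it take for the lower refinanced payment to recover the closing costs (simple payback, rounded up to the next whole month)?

Current payment = 45,000 × 13.5%/12 / (1 − (1+0.0112500)^−72) = $915.25.
Refinanced payment = 29,350.57 × 0.0100000 / (1 − (1+0.0100000)^−48) = $772.91.
Monthly savings = $915.25 − $772.91 = $142.34.
Break-even = $600.00 / $142.34 = 4.22 → 5 months.

5 months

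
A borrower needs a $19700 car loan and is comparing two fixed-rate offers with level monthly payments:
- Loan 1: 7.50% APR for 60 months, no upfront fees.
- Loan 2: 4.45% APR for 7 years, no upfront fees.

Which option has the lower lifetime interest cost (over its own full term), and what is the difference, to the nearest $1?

Loan 1: monthly rate = 7.5%/12 = 0.0062500; payment = 19,700 × 0.0062500 / (1 − (1+0.0062500)^−60) = $394.75.
Total interest on Loan 1 = 60 × $394.75 − $19,700 = $3,985.00.
Loan 2: at 4.45% the monthly rate is 0.0037083, so the payment is 19,700 × 0.0037083 / (1 − 1.0037083^−84) = $273.38.
Total interest on Loan 2 = 84 × $273.38 − $19,700 = $3,263.92.
Loan 2 is lower by $721.08.

Loan 2 by $721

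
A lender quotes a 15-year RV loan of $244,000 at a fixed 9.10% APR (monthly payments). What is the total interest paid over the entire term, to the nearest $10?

Monthly rate = 9.1%/12 = 0.0075833; payment = 244,000 × 0.0075833 / (1 − (1+0.0075833)^−180) = $2,489.35.
Total paid = 180 × $2,489.35 = $448,083.00; interest = $448,083.00 − $244,000 = $204,083.00.

$204,080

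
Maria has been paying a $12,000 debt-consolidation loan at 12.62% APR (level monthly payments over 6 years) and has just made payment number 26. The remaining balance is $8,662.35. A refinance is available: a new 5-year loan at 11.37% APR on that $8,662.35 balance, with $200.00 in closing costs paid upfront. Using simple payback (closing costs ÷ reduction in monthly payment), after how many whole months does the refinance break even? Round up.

Current payment = 12,000 × 12.62%/12 / (1 − (1+0.0105167)^−72) = $238.49.
Refinanced payment = 8,662.35 × 0.0094750 / (1 − (1+0.0094750)^−60) = $189.94.
Monthly savings = $238.49 − $189.94 = $48.55.
Break-even = $200.00 / $48.55 = 4.12 → 5 months.

5 months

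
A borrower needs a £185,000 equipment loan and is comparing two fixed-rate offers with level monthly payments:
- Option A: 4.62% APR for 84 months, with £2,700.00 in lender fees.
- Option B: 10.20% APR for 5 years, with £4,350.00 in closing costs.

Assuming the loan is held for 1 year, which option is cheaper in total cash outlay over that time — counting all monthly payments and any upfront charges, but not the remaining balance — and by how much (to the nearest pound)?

Option A: at 4.62% the monthly rate is 0.0038500, so the payment is 185,000 × 0.0038500 / (1 − 1.0038500^−84) = £2,581.87.
Option B: monthly rate = 10.2%/12 = 0.0085000; payment = 185,000 × 0.0085000 / (1 − (1+0.0085000)^−60) = £3,948.93.
Over 12 months: Option A costs 12 × £2,581.87 + £2,700.00 = £33,682.44; Option B costs 12 × £3,948.93 + £4,350.00 = £51,737.16.
Option A is cheaper by £51,737.16 − £33,682.44 = £18,054.72.

Option A by £18,055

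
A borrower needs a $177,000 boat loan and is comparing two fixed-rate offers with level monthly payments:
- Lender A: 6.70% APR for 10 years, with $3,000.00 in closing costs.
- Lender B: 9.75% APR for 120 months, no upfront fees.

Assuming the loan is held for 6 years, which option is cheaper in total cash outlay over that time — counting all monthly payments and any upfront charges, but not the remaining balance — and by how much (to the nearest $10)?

Lender A by $17,650

Lender A: at 6.70% the monthly rate is 0.0055833, so the payment is 177,000 × 0.0055833 / (1 − 1.0055833^−120) = $2,027.86.
Lender B: at 9.75% the monthly rate is 0.0081250, so the payment is 177,000 × 0.0081250 / (1 − 1.0081250^−120) = $2,314.63.
Over 72 months: Lender A costs 72 × $2,027.86 + $3,000.00 = $149,005.92; Lender B costs 72 × $2,314.63 = $166,653.36.
Lender A is cheaper by $166,653.36 − $149,005.92 = $17,647.44.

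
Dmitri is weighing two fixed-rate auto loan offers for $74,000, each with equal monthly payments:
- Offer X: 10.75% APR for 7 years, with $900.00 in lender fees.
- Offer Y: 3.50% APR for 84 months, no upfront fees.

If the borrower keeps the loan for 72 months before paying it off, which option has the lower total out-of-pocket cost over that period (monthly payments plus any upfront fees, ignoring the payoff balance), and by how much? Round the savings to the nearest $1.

Offer Y by $19,822

Offer X: monthly rate = 10.75%/12 = 0.0089583; payment = 74,000 × 0.0089583 / (1 − (1+0.0089583)^−84) = $1,257.35.
Offer Y: monthly rate = 3.5%/12 = 0.0029167; payment = 74,000 × 0.0029167 / (1 − (1+0.0029167)^−84) = $994.55.
Over 72 months: Offer X costs 72 × $1,257.35 + $900.00 = $91,429.20; Offer Y costs 72 × $994.55 = $71,607.60.
Offer Y is cheaper by $91,429.20 − $71,607.60 = $19,821.60.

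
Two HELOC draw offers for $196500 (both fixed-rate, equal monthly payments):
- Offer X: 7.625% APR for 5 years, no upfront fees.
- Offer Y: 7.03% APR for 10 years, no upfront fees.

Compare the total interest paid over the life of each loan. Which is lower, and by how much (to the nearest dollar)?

Offer X by $37,200

Offer X: at 7.625% the monthly rate is 0.0063542, so the payment is 196,500 × 0.0063542 / (1 − 1.0063542^−60) = $3,949.14.
Total interest on Offer X = 60 × $3,949.14 − $196,500 = $40,448.40.
Offer Y: at 7.03% the monthly rate is 0.0058583, so the payment is 196,500 × 0.0058583 / (1 − 1.0058583^−120) = $2,284.57.
Total interest on Offer Y = 120 × $2,284.57 − $196,500 = $77,648.40.
Offer X is lower by $37,200.00.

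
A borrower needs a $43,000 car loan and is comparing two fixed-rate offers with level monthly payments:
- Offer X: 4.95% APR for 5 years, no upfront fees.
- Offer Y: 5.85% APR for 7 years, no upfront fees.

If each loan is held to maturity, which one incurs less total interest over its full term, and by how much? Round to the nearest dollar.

Offer X by $3,878

Offer X: monthly rate = 4.95%/12 = 0.0041250; payment = 43,000 × 0.0041250 / (1 − (1+0.0041250)^−60) = $810.48.
Total interest on Offer X = 60 × $810.48 − $43,000 = $5,628.80.
Offer Y: at 5.85% the monthly rate is 0.0048750, so the payment is 43,000 × 0.0048750 / (1 − 1.0048750^−84) = $625.08.
Total interest on Offer Y = 84 × $625.08 − $43,000 = $9,506.72.
Offer X is lower by $3,877.92.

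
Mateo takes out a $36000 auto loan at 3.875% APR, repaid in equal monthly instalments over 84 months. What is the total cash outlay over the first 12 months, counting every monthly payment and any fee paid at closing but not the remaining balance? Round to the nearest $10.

$5,880

At 3.875% the monthly rate is 0.0032292, so the payment is 36,000 × 0.0032292 / (1 − 1.0032292^−84) = $490.01.
Total outlay = 12 × $490.01 = $5,880.12.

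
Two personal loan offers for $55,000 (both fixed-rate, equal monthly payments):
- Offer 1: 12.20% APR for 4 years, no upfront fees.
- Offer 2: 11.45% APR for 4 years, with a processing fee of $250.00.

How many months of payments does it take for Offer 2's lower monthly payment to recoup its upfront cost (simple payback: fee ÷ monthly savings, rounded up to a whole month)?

13 months

Offer 1: monthly rate = 12.2%/12 = 0.0101667; payment = 55,000 × 0.0101667 / (1 − (1+0.0101667)^−48) = $1,453.77.
Offer 2: monthly rate = 11.45%/12 = 0.0095417; payment = 55,000 × 0.0095417 / (1 − (1+0.0095417)^−48) = $1,433.55.
Monthly savings = $1,453.77 − $1,433.55 = $20.22.
Break-even = $250.00 / $20.22 = 12.36 → 13 months.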